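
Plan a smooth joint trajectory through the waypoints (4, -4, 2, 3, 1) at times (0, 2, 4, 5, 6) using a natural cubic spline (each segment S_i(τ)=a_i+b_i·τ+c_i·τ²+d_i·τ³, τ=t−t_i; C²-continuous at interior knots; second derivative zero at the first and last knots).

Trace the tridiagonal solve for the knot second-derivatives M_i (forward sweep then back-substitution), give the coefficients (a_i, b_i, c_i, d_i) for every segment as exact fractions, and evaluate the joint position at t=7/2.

  seg 0: a=4 b=-169/28 c=0 d=57/112
  seg 1: a=-4 b=1/14 c=171/56 d=-89/112
  seg 2: a=2 b=11/4 c=-12/7 d=-1/28
  seg 3: a=3 b=-11/14 c=-51/28 d=17/28
S(7/2) = 265/896

Δ: Δ0=-4, Δ1=3, Δ2=1, Δ3=-2
row 1: diag=8, rhs=42; c'=1/4, d'=21/4
row 2: denom=6−2·1/4=11/2; d'=(-12−2·21/4)/(11/2)=-45/11
row 3: denom=4−1·2/11=42/11; d'=(-18−1·-45/11)/(42/11)=-51/14
back: M3=-51/14
back: M2=-45/11−2/11·-51/14=-24/7
back: M1=21/4−1/4·-24/7=171/28
M: M0=0, M1=171/28, M2=-24/7, M3=-51/14, M4=0
seg 0: a=4, c=M0/2=0, d=(M1−M0)/(6·2)=57/112, b=Δ0−h0·(2M0+M1)/6=-169/28
seg 1: a=-4, c=M1/2=171/56, d=(M2−M1)/(6·2)=-89/112, b=Δ1−h1·(2M1+M2)/6=1/14
seg 2: a=2, c=M2/2=-12/7, d=(M3−M2)/(6·1)=-1/28, b=Δ2−h2·(2M2+M3)/6=11/4
seg 3: a=3, c=M3/2=-51/28, d=(M4−M3)/(6·1)=17/28, b=Δ3−h3·(2M3+M4)/6=-11/14
t_q=7/2 → seg 1, τ=3/2; S=-4+1/14·τ+171/56·τ²+-89/112·τ³=265/896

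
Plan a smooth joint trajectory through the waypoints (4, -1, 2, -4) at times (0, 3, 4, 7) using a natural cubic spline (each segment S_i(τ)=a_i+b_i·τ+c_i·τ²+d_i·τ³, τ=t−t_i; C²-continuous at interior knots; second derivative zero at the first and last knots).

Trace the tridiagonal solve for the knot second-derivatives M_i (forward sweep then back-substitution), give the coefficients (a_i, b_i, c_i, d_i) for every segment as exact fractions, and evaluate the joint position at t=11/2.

Δ: Δ0=-5/3, Δ1=3, Δ2=-2
row 1: diag=8, rhs=28; c'=1/8, d'=7/2
row 2: denom=8−1·1/8=63/8; d'=(-30−1·7/2)/(63/8)=-268/63
back: M2=-268/63
back: M1=7/2−1/8·-268/63=254/63
M: M0=0, M1=254/63, M2=-268/63, M3=0
seg 0: a=4, c=M0/2=0, d=(M1−M0)/(6·3)=127/567, b=Δ0−h0·(2M0+M1)/6=-232/63
seg 1: a=-1, c=M1/2=127/63, d=(M2−M1)/(6·1)=-29/21, b=Δ1−h1·(2M1+M2)/6=149/63
seg 2: a=2, c=M2/2=-134/63, d=(M3−M2)/(6·3)=134/567, b=Δ2−h2·(2M2+M3)/6=142/63
t_q=11/2 → seg 2, τ=3/2; S=2+142/63·τ+-134/63·τ²+134/567·τ³=39/28

  seg 0: a=4 b=-232/63 c=0 d=127/567
  seg 1: a=-1 b=149/63 c=127/63 d=-29/21
  seg 2: a=2 b=142/63 c=-134/63 d=134/567
S(11/2) = 39/28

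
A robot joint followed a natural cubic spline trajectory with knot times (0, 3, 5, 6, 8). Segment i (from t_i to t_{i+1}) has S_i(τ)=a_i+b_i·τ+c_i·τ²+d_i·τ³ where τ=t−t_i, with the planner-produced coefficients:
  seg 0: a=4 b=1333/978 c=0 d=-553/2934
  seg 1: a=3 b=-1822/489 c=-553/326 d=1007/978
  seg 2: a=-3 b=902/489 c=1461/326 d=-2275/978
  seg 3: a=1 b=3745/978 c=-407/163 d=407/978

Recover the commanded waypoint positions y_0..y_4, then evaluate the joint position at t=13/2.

y_0 = S_0(0) = a_0 = 4
y_1 = S_1(0) = a_1 = 3
y_2 = S_2(0) = a_2 = -3
y_3 = S_3(0) = a_3 = 1
y_4 = S_3(2) = 2
t_q=13/2 is in segment 3 (τ=1/2); S_3(τ)=6109/2608

y_0=4 y_1=3 y_2=-3 y_3=1 y_4=2
S(13/2) = 6109/2608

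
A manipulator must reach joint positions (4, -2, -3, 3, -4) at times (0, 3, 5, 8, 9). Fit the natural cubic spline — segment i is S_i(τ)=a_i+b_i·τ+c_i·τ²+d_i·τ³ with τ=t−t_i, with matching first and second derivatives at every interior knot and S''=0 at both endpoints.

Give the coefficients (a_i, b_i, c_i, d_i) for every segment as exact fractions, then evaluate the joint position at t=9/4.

Δ: Δ0=-2, Δ1=-1/2, Δ2=2, Δ3=-7
row 1: diag=10, rhs=9; c'=1/5, d'=9/10
row 2: denom=10−2·1/5=48/5; d'=(15−2·9/10)/(48/5)=11/8
row 3: denom=8−3·5/16=113/16; d'=(-54−3·11/8)/(113/16)=-930/113
back: M3=-930/113
back: M2=11/8−5/16·-930/113=446/113
back: M1=9/10−1/5·446/113=25/226
M: M0=0, M1=25/226, M2=446/113, M3=-930/113, M4=0
seg 0: a=4, c=M0/2=0, d=(M1−M0)/(6·3)=25/4068, b=Δ0−h0·(2M0+M1)/6=-929/452
seg 1: a=-2, c=M1/2=25/452, d=(M2−M1)/(6·2)=289/904, b=Δ1−h1·(2M1+M2)/6=-427/226
seg 2: a=-3, c=M2/2=223/113, d=(M3−M2)/(6·3)=-688/1017, b=Δ2−h2·(2M2+M3)/6=245/113
seg 3: a=3, c=M3/2=-465/113, d=(M4−M3)/(6·1)=155/113, b=Δ3−h3·(2M3+M4)/6=-481/113
t_q=9/4 → seg 0, τ=9/4; S=4+-929/452·τ+0·τ²+25/4068·τ³=-16039/28928

  seg 0: a=4 b=-929/452 c=0 d=25/4068
  seg 1: a=-2 b=-427/226 c=25/452 d=289/904
  seg 2: a=-3 b=245/113 c=223/113 d=-688/1017
  seg 3: a=3 b=-481/113 c=-465/113 d=155/113
S(9/4) = -16039/28928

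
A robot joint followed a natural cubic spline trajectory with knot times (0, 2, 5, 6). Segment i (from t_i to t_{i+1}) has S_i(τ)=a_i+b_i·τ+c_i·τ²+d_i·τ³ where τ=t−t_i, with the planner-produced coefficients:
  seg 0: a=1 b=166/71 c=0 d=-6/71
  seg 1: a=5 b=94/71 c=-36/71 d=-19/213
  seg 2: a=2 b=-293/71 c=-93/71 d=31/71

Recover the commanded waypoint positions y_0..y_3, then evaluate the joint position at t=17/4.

y_0 = S_0(0) = a_0 = 1
y_1 = S_1(0) = a_1 = 5
y_2 = S_2(0) = a_2 = 2
y_3 = S_2(1) = -3
t_q=17/4 is in segment 1 (τ=9/4); S_1(τ)=19975/4544

y_0=1 y_1=5 y_2=2 y_3=-3
S(17/4) = 19975/4544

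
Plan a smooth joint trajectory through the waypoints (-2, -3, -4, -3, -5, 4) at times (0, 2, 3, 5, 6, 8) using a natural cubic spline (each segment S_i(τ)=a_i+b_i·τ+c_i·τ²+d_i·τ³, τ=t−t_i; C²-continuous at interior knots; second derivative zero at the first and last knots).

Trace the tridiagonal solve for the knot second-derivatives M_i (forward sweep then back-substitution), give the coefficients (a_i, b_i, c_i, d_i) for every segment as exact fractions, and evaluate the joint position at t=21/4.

  seg 0: a=-2 b=-327/2162 c=0 d=-377/4324
  seg 1: a=-3 b=-2589/2162 c=-1131/2162 d=779/1081
  seg 2: a=-4 b=-177/2162 c=3543/2162 d=-31/46
  seg 3: a=-3 b=-3489/2162 c=-5199/2162 d=2182/1081
  seg 4: a=-5 b=-795/2162 c=7893/2162 d=-2631/4324
S(21/4) = -7615/2162

Δ: Δ0=-1/2, Δ1=-1, Δ2=1/2, Δ3=-2, Δ4=9/2
row 1: diag=6, rhs=-3; c'=1/6, d'=-1/2
row 2: denom=6−1·1/6=35/6; d'=(9−1·-1/2)/(35/6)=57/35
row 3: denom=6−2·12/35=186/35; d'=(-15−2·57/35)/(186/35)=-213/62
row 4: denom=6−1·35/186=1081/186; d'=(39−1·-213/62)/(1081/186)=7893/1081
back: M4=7893/1081
back: M3=-213/62−35/186·7893/1081=-5199/1081
back: M2=57/35−12/35·-5199/1081=3543/1081
back: M1=-1/2−1/6·3543/1081=-1131/1081
M: M0=0, M1=-1131/1081, M2=3543/1081, M3=-5199/1081, M4=7893/1081, M5=0
seg 0: a=-2, c=M0/2=0, d=(M1−M0)/(6·2)=-377/4324, b=Δ0−h0·(2M0+M1)/6=-327/2162
seg 1: a=-3, c=M1/2=-1131/2162, d=(M2−M1)/(6·1)=779/1081, b=Δ1−h1·(2M1+M2)/6=-2589/2162
seg 2: a=-4, c=M2/2=3543/2162, d=(M3−M2)/(6·2)=-31/46, b=Δ2−h2·(2M2+M3)/6=-177/2162
seg 3: a=-3, c=M3/2=-5199/2162, d=(M4−M3)/(6·1)=2182/1081, b=Δ3−h3·(2M3+M4)/6=-3489/2162
seg 4: a=-5, c=M4/2=7893/2162, d=(M5−M4)/(6·2)=-2631/4324, b=Δ4−h4·(2M4+M5)/6=-795/2162
t_q=21/4 → seg 3, τ=1/4; S=-3+-3489/2162·τ+-5199/2162·τ²+2182/1081·τ³=-7615/2162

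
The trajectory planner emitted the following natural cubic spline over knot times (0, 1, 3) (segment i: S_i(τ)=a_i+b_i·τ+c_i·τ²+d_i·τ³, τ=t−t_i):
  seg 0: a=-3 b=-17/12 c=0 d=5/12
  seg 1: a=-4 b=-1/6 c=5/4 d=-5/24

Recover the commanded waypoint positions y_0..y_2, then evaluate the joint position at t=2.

y_0 = S_0(0) = a_0 = -3
y_1 = S_1(0) = a_1 = -4
y_2 = S_1(2) = -1
t_q=2 is in segment 1 (τ=1); S_1(τ)=-25/8

y_0=-3 y_1=-4 y_2=-1
S(2) = -25/8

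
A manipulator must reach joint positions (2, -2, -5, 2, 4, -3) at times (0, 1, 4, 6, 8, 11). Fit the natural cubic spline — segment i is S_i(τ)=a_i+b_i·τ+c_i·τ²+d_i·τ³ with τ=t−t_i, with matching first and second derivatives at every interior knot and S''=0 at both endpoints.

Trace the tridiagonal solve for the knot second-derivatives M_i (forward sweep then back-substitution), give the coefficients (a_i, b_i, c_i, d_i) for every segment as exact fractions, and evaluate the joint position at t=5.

Δ: Δ0=-4, Δ1=-1, Δ2=7/2, Δ3=1, Δ4=-7/3
row 1: diag=8, rhs=18; c'=3/8, d'=9/4
row 2: denom=10−3·3/8=71/8; d'=(27−3·9/4)/(71/8)=162/71
row 3: denom=8−2·16/71=536/71; d'=(-15−2·162/71)/(536/71)=-1389/536
row 4: denom=10−2·71/268=1269/134; d'=(-20−2·-1389/536)/(1269/134)=-3971/2538
back: M4=-3971/2538
back: M3=-1389/536−71/268·-3971/2538=-5525/2538
back: M2=162/71−16/71·-5525/2538=3518/1269
back: M1=9/4−3/8·3518/1269=512/423
M: M0=0, M1=512/423, M2=3518/1269, M3=-5525/2538, M4=-3971/2538, M5=0
seg 0: a=2, c=M0/2=0, d=(M1−M0)/(6·1)=256/1269, b=Δ0−h0·(2M0+M1)/6=-5332/1269
seg 1: a=-2, c=M1/2=256/423, d=(M2−M1)/(6·3)=991/11421, b=Δ1−h1·(2M1+M2)/6=-4564/1269
seg 2: a=-5, c=M2/2=1759/1269, d=(M3−M2)/(6·2)=-4187/10152, b=Δ2−h2·(2M2+M3)/6=3017/1269
seg 3: a=2, c=M3/2=-5525/5076, d=(M4−M3)/(6·2)=259/5076, b=Δ3−h3·(2M3+M4)/6=2515/846
seg 4: a=4, c=M4/2=-3971/5076, d=(M5−M4)/(6·3)=3971/45684, b=Δ4−h4·(2M4+M5)/6=-1951/2538
t_q=5 → seg 2, τ=1; S=-5+3017/1269·τ+1759/1269·τ²+-4187/10152·τ³=-16739/10152

  seg 0: a=2 b=-5332/1269 c=0 d=256/1269
  seg 1: a=-2 b=-4564/1269 c=256/423 d=991/11421
  seg 2: a=-5 b=3017/1269 c=1759/1269 d=-4187/10152
  seg 3: a=2 b=2515/846 c=-5525/5076 d=259/5076
  seg 4: a=4 b=-1951/2538 c=-3971/5076 d=3971/45684
S(5) = -16739/10152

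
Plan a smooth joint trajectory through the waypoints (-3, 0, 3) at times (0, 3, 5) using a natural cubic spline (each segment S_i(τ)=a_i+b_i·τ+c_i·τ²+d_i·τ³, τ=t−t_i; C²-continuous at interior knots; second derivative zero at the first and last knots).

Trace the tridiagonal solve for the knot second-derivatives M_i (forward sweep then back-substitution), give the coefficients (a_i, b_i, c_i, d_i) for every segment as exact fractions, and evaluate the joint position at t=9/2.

Δ: Δ0=1, Δ1=3/2
row 1: diag=10, rhs=3; c'=1/5, d'=3/10
back: M1=3/10
M: M0=0, M1=3/10, M2=0
seg 0: a=-3, c=M0/2=0, d=(M1−M0)/(6·3)=1/60, b=Δ0−h0·(2M0+M1)/6=17/20
seg 1: a=0, c=M1/2=3/20, d=(M2−M1)/(6·2)=-1/40, b=Δ1−h1·(2M1+M2)/6=13/10
t_q=9/2 → seg 1, τ=3/2; S=0+13/10·τ+3/20·τ²+-1/40·τ³=141/64

  seg 0: a=-3 b=17/20 c=0 d=1/60
  seg 1: a=0 b=13/10 c=3/20 d=-1/40
S(9/2) = 141/64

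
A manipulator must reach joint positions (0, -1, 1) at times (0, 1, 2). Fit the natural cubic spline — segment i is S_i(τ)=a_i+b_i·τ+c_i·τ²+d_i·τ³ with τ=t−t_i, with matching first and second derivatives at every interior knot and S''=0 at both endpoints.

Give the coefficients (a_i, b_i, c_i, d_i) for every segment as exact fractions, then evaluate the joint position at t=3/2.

Δ: Δ0=-1, Δ1=2
row 1: diag=4, rhs=18; c'=1/4, d'=9/2
back: M1=9/2
M: M0=0, M1=9/2, M2=0
seg 0: a=0, c=M0/2=0, d=(M1−M0)/(6·1)=3/4, b=Δ0−h0·(2M0+M1)/6=-7/4
seg 1: a=-1, c=M1/2=9/4, d=(M2−M1)/(6·1)=-3/4, b=Δ1−h1·(2M1+M2)/6=1/2
t_q=3/2 → seg 1, τ=1/2; S=-1+1/2·τ+9/4·τ²+-3/4·τ³=-9/32

  seg 0: a=0 b=-7/4 c=0 d=3/4
  seg 1: a=-1 b=1/2 c=9/4 d=-3/4
S(3/2) = -9/32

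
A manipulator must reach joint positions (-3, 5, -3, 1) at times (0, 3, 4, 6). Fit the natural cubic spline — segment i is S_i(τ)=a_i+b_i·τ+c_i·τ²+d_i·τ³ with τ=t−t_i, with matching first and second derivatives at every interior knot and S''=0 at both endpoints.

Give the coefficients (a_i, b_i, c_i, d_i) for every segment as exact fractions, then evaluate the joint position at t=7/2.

  seg 0: a=-3 b=1042/141 c=0 d=-74/141
  seg 1: a=5 b=-956/141 c=-222/47 d=494/141
  seg 2: a=-3 b=-806/141 c=272/47 d=-136/141
S(7/2) = 163/188

Δ: Δ0=8/3, Δ1=-8, Δ2=2
row 1: diag=8, rhs=-64; c'=1/8, d'=-8
row 2: denom=6−1·1/8=47/8; d'=(60−1·-8)/(47/8)=544/47
back: M2=544/47
back: M1=-8−1/8·544/47=-444/47
M: M0=0, M1=-444/47, M2=544/47, M3=0
seg 0: a=-3, c=M0/2=0, d=(M1−M0)/(6·3)=-74/141, b=Δ0−h0·(2M0+M1)/6=1042/141
seg 1: a=5, c=M1/2=-222/47, d=(M2−M1)/(6·1)=494/141, b=Δ1−h1·(2M1+M2)/6=-956/141
seg 2: a=-3, c=M2/2=272/47, d=(M3−M2)/(6·2)=-136/141, b=Δ2−h2·(2M2+M3)/6=-806/141
t_q=7/2 → seg 1, τ=1/2; S=5+-956/141·τ+-222/47·τ²+494/141·τ³=163/188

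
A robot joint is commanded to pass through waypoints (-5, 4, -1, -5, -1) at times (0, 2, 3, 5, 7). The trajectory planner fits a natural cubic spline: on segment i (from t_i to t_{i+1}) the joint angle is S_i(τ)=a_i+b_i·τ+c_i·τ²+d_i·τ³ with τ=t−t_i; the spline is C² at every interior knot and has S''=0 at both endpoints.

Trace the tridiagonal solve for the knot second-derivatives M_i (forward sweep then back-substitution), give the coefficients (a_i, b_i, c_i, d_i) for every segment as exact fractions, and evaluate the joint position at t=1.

  seg 0: a=-5 b=505/64 c=0 d=-217/256
  seg 1: a=4 b=-73/32 c=-651/128 d=303/128
  seg 2: a=-1 b=-685/128 c=129/64 d=-87/512
  seg 3: a=-5 b=43/64 c=255/256 d=-85/512
S(1) = 523/256

Δ: Δ0=9/2, Δ1=-5, Δ2=-2, Δ3=2
row 1: diag=6, rhs=-57; c'=1/6, d'=-19/2
row 2: denom=6−1·1/6=35/6; d'=(18−1·-19/2)/(35/6)=33/7
row 3: denom=8−2·12/35=256/35; d'=(24−2·33/7)/(256/35)=255/128
back: M3=255/128
back: M2=33/7−12/35·255/128=129/32
back: M1=-19/2−1/6·129/32=-651/64
M: M0=0, M1=-651/64, M2=129/32, M3=255/128, M4=0
seg 0: a=-5, c=M0/2=0, d=(M1−M0)/(6·2)=-217/256, b=Δ0−h0·(2M0+M1)/6=505/64
seg 1: a=4, c=M1/2=-651/128, d=(M2−M1)/(6·1)=303/128, b=Δ1−h1·(2M1+M2)/6=-73/32
seg 2: a=-1, c=M2/2=129/64, d=(M3−M2)/(6·2)=-87/512, b=Δ2−h2·(2M2+M3)/6=-685/128
seg 3: a=-5, c=M3/2=255/256, d=(M4−M3)/(6·2)=-85/512, b=Δ3−h3·(2M3+M4)/6=43/64
t_q=1 → seg 0, τ=1; S=-5+505/64·τ+0·τ²+-217/256·τ³=523/256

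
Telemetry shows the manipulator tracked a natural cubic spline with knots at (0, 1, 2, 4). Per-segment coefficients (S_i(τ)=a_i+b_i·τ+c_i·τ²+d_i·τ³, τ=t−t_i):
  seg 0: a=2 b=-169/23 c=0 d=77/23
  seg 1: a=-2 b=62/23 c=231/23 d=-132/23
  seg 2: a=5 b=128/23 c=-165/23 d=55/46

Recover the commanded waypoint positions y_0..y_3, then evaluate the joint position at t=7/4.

y_0=2 y_1=-2 y_2=5 y_3=-3
S(7/4) = 13/4

y_0 = S_0(0) = a_0 = 2
y_1 = S_1(0) = a_1 = -2
y_2 = S_2(0) = a_2 = 5
y_3 = S_2(2) = -3
t_q=7/4 is in segment 1 (τ=3/4); S_1(τ)=13/4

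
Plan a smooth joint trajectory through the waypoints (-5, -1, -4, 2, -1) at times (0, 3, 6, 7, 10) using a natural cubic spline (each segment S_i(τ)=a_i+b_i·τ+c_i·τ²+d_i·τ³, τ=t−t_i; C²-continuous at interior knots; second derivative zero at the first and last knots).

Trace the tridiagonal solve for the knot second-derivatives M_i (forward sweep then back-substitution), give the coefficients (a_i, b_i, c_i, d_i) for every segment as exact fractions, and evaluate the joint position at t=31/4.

Δ: Δ0=4/3, Δ1=-1, Δ2=6, Δ3=-1
row 1: diag=12, rhs=-14; c'=1/4, d'=-7/6
row 2: denom=8−3·1/4=29/4; d'=(42−3·-7/6)/(29/4)=182/29
row 3: denom=8−1·4/29=228/29; d'=(-42−1·182/29)/(228/29)=-350/57
back: M3=-350/57
back: M2=182/29−4/29·-350/57=406/57
back: M1=-7/6−1/4·406/57=-56/19
M: M0=0, M1=-56/19, M2=406/57, M3=-350/57, M4=0
seg 0: a=-5, c=M0/2=0, d=(M1−M0)/(6·3)=-28/171, b=Δ0−h0·(2M0+M1)/6=160/57
seg 1: a=-1, c=M1/2=-28/19, d=(M2−M1)/(6·3)=287/513, b=Δ1−h1·(2M1+M2)/6=-92/57
seg 2: a=-4, c=M2/2=203/57, d=(M3−M2)/(6·1)=-42/19, b=Δ2−h2·(2M2+M3)/6=265/57
seg 3: a=2, c=M3/2=-175/57, d=(M4−M3)/(6·3)=175/513, b=Δ3−h3·(2M3+M4)/6=293/57
t_q=31/4 → seg 3, τ=3/4; S=2+293/57·τ+-175/57·τ²+175/513·τ³=5195/1216

  seg 0: a=-5 b=160/57 c=0 d=-28/171
  seg 1: a=-1 b=-92/57 c=-28/19 d=287/513
  seg 2: a=-4 b=265/57 c=203/57 d=-42/19
  seg 3: a=2 b=293/57 c=-175/57 d=175/513
S(31/4) = 5195/1216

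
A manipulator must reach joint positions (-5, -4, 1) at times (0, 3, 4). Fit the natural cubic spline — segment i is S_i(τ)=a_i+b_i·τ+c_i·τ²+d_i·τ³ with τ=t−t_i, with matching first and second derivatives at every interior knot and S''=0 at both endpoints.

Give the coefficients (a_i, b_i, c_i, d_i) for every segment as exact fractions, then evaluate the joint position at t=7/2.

Δ: Δ0=1/3, Δ1=5
row 1: diag=8, rhs=28; c'=1/8, d'=7/2
back: M1=7/2
M: M0=0, M1=7/2, M2=0
seg 0: a=-5, c=M0/2=0, d=(M1−M0)/(6·3)=7/36, b=Δ0−h0·(2M0+M1)/6=-17/12
seg 1: a=-4, c=M1/2=7/4, d=(M2−M1)/(6·1)=-7/12, b=Δ1−h1·(2M1+M2)/6=23/6
t_q=7/2 → seg 1, τ=1/2; S=-4+23/6·τ+7/4·τ²+-7/12·τ³=-55/32

  seg 0: a=-5 b=-17/12 c=0 d=7/36
  seg 1: a=-4 b=23/6 c=7/4 d=-7/12
S(7/2) = -55/32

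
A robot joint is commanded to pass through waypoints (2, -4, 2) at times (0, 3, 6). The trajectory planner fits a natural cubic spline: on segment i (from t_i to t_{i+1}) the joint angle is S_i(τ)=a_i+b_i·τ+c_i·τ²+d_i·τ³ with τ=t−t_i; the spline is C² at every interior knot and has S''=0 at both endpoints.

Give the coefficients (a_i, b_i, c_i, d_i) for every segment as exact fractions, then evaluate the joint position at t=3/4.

Δ: Δ0=-2, Δ1=2
row 1: diag=12, rhs=24; c'=1/4, d'=2
back: M1=2
M: M0=0, M1=2, M2=0
seg 0: a=2, c=M0/2=0, d=(M1−M0)/(6·3)=1/9, b=Δ0−h0·(2M0+M1)/6=-3
seg 1: a=-4, c=M1/2=1, d=(M2−M1)/(6·3)=-1/9, b=Δ1−h1·(2M1+M2)/6=0
t_q=3/4 → seg 0, τ=3/4; S=2+-3·τ+0·τ²+1/9·τ³=-13/64

  seg 0: a=2 b=-3 c=0 d=1/9
  seg 1: a=-4 b=0 c=1 d=-1/9
S(3/4) = -13/64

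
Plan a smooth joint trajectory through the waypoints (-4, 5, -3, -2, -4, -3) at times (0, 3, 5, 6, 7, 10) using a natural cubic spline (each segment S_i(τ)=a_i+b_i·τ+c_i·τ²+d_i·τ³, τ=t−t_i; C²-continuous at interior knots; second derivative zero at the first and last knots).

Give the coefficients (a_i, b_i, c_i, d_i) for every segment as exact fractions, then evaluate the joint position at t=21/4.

Δ: Δ0=3, Δ1=-4, Δ2=1, Δ3=-2, Δ4=1/3
row 1: diag=10, rhs=-42; c'=1/5, d'=-21/5
row 2: denom=6−2·1/5=28/5; d'=(30−2·-21/5)/(28/5)=48/7
row 3: denom=4−1·5/28=107/28; d'=(-18−1·48/7)/(107/28)=-696/107
row 4: denom=8−1·28/107=828/107; d'=(14−1·-696/107)/(828/107)=1097/414
back: M4=1097/414
back: M3=-696/107−28/107·1097/414=-1490/207
back: M2=48/7−5/28·-1490/207=3371/414
back: M1=-21/5−1/5·3371/414=-2413/414
M: M0=0, M1=-2413/414, M2=3371/414, M3=-1490/207, M4=1097/414, M5=0
seg 0: a=-4, c=M0/2=0, d=(M1−M0)/(6·3)=-2413/7452, b=Δ0−h0·(2M0+M1)/6=4897/828
seg 1: a=5, c=M1/2=-2413/828, d=(M2−M1)/(6·2)=241/207, b=Δ1−h1·(2M1+M2)/6=-1171/414
seg 2: a=-3, c=M2/2=3371/828, d=(M3−M2)/(6·1)=-2117/828, b=Δ2−h2·(2M2+M3)/6=-71/138
seg 3: a=-2, c=M3/2=-745/207, d=(M4−M3)/(6·1)=151/92, b=Δ3−h3·(2M3+M4)/6=-35/828
seg 4: a=-4, c=M4/2=1097/828, d=(M5−M4)/(6·3)=-1097/7452, b=Δ4−h4·(2M4+M5)/6=-959/414
t_q=21/4 → seg 2, τ=1/4; S=-3+-71/138·τ+3371/828·τ²+-2117/828·τ³=-51475/17664

  seg 0: a=-4 b=4897/828 c=0 d=-2413/7452
  seg 1: a=5 b=-1171/414 c=-2413/828 d=241/207
  seg 2: a=-3 b=-71/138 c=3371/828 d=-2117/828
  seg 3: a=-2 b=-35/828 c=-745/207 d=151/92
  seg 4: a=-4 b=-959/414 c=1097/828 d=-1097/7452
S(21/4) = -51475/17664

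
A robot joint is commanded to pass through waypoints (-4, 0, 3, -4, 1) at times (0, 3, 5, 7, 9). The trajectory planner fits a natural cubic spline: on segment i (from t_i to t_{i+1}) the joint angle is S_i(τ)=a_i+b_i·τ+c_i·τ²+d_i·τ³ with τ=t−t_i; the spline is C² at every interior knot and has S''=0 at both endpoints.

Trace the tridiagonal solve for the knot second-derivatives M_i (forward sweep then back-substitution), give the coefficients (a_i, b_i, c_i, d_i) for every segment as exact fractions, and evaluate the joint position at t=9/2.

  seg 0: a=-4 b=623/852 c=0 d=19/284
  seg 1: a=0 b=1081/426 c=171/284 d=-955/1704
  seg 2: a=3 b=-379/213 c=-196/71 d=1619/1704
  seg 3: a=-4 b=-605/426 c=835/284 d=-835/1704
S(9/2) = 14857/4544

Δ: Δ0=4/3, Δ1=3/2, Δ2=-7/2, Δ3=5/2
row 1: diag=10, rhs=1; c'=1/5, d'=1/10
row 2: denom=8−2·1/5=38/5; d'=(-30−2·1/10)/(38/5)=-151/38
row 3: denom=8−2·5/19=142/19; d'=(36−2·-151/38)/(142/19)=835/142
back: M3=835/142
back: M2=-151/38−5/19·835/142=-392/71
back: M1=1/10−1/5·-392/71=171/142
M: M0=0, M1=171/142, M2=-392/71, M3=835/142, M4=0
seg 0: a=-4, c=M0/2=0, d=(M1−M0)/(6·3)=19/284, b=Δ0−h0·(2M0+M1)/6=623/852
seg 1: a=0, c=M1/2=171/284, d=(M2−M1)/(6·2)=-955/1704, b=Δ1−h1·(2M1+M2)/6=1081/426
seg 2: a=3, c=M2/2=-196/71, d=(M3−M2)/(6·2)=1619/1704, b=Δ2−h2·(2M2+M3)/6=-379/213
seg 3: a=-4, c=M3/2=835/284, d=(M4−M3)/(6·2)=-835/1704, b=Δ3−h3·(2M3+M4)/6=-605/426
t_q=9/2 → seg 1, τ=3/2; S=0+1081/426·τ+171/284·τ²+-955/1704·τ³=14857/4544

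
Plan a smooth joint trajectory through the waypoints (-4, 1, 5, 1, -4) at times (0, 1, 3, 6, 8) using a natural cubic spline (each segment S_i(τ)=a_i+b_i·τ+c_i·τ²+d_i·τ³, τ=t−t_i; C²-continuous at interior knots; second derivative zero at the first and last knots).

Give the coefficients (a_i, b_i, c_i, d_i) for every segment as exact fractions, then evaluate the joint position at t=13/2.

Δ: Δ0=5, Δ1=2, Δ2=-4/3, Δ3=-5/2
row 1: diag=6, rhs=-18; c'=1/3, d'=-3
row 2: denom=10−2·1/3=28/3; d'=(-20−2·-3)/(28/3)=-3/2
row 3: denom=10−3·9/28=253/28; d'=(-7−3·-3/2)/(253/28)=-70/253
back: M3=-70/253
back: M2=-3/2−9/28·-70/253=-357/253
back: M1=-3−1/3·-357/253=-640/253
M: M0=0, M1=-640/253, M2=-357/253, M3=-70/253, M4=0
seg 0: a=-4, c=M0/2=0, d=(M1−M0)/(6·1)=-320/759, b=Δ0−h0·(2M0+M1)/6=4115/759
seg 1: a=1, c=M1/2=-320/253, d=(M2−M1)/(6·2)=283/3036, b=Δ1−h1·(2M1+M2)/6=3155/759
seg 2: a=5, c=M2/2=-357/506, d=(M3−M2)/(6·3)=287/4554, b=Δ2−h2·(2M2+M3)/6=164/759
seg 3: a=1, c=M3/2=-35/253, d=(M4−M3)/(6·2)=35/1518, b=Δ3−h3·(2M3+M4)/6=-3515/1518
t_q=13/2 → seg 3, τ=1/2; S=1+-3515/1518·τ+-35/253·τ²+35/1518·τ³=-767/4048

  seg 0: a=-4 b=4115/759 c=0 d=-320/759
  seg 1: a=1 b=3155/759 c=-320/253 d=283/3036
  seg 2: a=5 b=164/759 c=-357/506 d=287/4554
  seg 3: a=1 b=-3515/1518 c=-35/253 d=35/1518
S(13/2) = -767/4048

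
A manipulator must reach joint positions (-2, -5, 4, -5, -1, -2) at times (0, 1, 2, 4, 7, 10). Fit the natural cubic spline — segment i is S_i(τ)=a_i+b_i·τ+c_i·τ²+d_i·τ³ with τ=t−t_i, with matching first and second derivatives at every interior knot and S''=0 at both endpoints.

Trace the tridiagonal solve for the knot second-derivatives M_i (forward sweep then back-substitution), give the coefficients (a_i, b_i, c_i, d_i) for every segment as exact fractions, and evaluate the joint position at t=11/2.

Δ: Δ0=-3, Δ1=9, Δ2=-9/2, Δ3=4/3, Δ4=-1/3
row 1: diag=4, rhs=72; c'=1/4, d'=18
row 2: denom=6−1·1/4=23/4; d'=(-81−1·18)/(23/4)=-396/23
row 3: denom=10−2·8/23=214/23; d'=(35−2·-396/23)/(214/23)=1597/214
row 4: denom=12−3·69/214=2361/214; d'=(-10−3·1597/214)/(2361/214)=-6931/2361
back: M4=-6931/2361
back: M3=1597/214−69/214·-6931/2361=6618/787
back: M2=-396/23−8/23·6618/787=-15852/787
back: M1=18−1/4·-15852/787=18129/787
M: M0=0, M1=18129/787, M2=-15852/787, M3=6618/787, M4=-6931/2361, M5=0
seg 0: a=-2, c=M0/2=0, d=(M1−M0)/(6·1)=6043/1574, b=Δ0−h0·(2M0+M1)/6=-10765/1574
seg 1: a=-5, c=M1/2=18129/1574, d=(M2−M1)/(6·1)=-11327/1574, b=Δ1−h1·(2M1+M2)/6=3682/787
seg 2: a=4, c=M2/2=-7926/787, d=(M3−M2)/(6·2)=3745/1574, b=Δ2−h2·(2M2+M3)/6=9641/1574
seg 3: a=-5, c=M3/2=3309/787, d=(M4−M3)/(6·3)=-26785/42498, b=Δ3−h3·(2M3+M4)/6=-8827/1574
seg 4: a=-1, c=M4/2=-6931/4722, d=(M5−M4)/(6·3)=6931/42498, b=Δ4−h4·(2M4+M5)/6=2048/787
t_q=11/2 → seg 3, τ=3/2; S=-5+-8827/1574·τ+3309/787·τ²+-26785/42498·τ³=-76545/12592

  seg 0: a=-2 b=-10765/1574 c=0 d=6043/1574
  seg 1: a=-5 b=3682/787 c=18129/1574 d=-11327/1574
  seg 2: a=4 b=9641/1574 c=-7926/787 d=3745/1574
  seg 3: a=-5 b=-8827/1574 c=3309/787 d=-26785/42498
  seg 4: a=-1 b=2048/787 c=-6931/4722 d=6931/42498
S(11/2) = -76545/12592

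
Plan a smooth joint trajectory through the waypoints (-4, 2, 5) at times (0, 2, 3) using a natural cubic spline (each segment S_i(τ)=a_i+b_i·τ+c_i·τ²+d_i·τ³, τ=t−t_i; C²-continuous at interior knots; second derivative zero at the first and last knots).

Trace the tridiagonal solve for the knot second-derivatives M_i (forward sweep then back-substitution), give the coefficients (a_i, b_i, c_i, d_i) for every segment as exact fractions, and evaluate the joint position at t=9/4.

Δ: Δ0=3, Δ1=3
row 1: diag=6, rhs=0; c'=1/6, d'=0
back: M1=0
M: M0=0, M1=0, M2=0
seg 0: a=-4, c=M0/2=0, d=(M1−M0)/(6·2)=0, b=Δ0−h0·(2M0+M1)/6=3
seg 1: a=2, c=M1/2=0, d=(M2−M1)/(6·1)=0, b=Δ1−h1·(2M1+M2)/6=3
t_q=9/4 → seg 1, τ=1/4; S=2+3·τ+0·τ²+0·τ³=11/4

  seg 0: a=-4 b=3 c=0 d=0
  seg 1: a=2 b=3 c=0 d=0
S(9/4) = 11/4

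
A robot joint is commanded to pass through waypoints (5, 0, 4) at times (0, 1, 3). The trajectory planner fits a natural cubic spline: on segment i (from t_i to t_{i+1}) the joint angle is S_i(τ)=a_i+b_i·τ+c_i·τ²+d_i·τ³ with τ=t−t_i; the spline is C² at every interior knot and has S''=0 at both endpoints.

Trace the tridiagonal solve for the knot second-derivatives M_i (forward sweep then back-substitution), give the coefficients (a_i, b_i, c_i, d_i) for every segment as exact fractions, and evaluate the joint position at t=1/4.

Δ: Δ0=-5, Δ1=2
row 1: diag=6, rhs=42; c'=1/3, d'=7
back: M1=7
M: M0=0, M1=7, M2=0
seg 0: a=5, c=M0/2=0, d=(M1−M0)/(6·1)=7/6, b=Δ0−h0·(2M0+M1)/6=-37/6
seg 1: a=0, c=M1/2=7/2, d=(M2−M1)/(6·2)=-7/12, b=Δ1−h1·(2M1+M2)/6=-8/3
t_q=1/4 → seg 0, τ=1/4; S=5+-37/6·τ+0·τ²+7/6·τ³=445/128

  seg 0: a=5 b=-37/6 c=0 d=7/6
  seg 1: a=0 b=-8/3 c=7/2 d=-7/12
S(1/4) = 445/128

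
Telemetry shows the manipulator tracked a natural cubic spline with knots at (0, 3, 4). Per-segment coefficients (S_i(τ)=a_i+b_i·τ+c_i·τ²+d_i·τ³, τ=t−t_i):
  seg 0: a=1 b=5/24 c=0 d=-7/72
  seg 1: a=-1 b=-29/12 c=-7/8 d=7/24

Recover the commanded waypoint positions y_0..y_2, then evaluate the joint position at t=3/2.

y_0=1 y_1=-1 y_2=-4
S(3/2) = 63/64

y_0 = S_0(0) = a_0 = 1
y_1 = S_1(0) = a_1 = -1
y_2 = S_1(1) = -4
t_q=3/2 is in segment 0 (τ=3/2); S_0(τ)=63/64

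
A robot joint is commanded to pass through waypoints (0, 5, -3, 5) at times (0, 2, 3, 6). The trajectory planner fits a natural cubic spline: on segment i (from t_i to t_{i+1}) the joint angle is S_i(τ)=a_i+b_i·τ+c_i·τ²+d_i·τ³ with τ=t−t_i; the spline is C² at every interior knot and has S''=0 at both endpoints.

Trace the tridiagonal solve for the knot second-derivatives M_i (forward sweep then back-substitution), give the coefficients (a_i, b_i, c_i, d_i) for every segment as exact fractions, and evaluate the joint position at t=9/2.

  seg 0: a=0 b=1841/282 c=0 d=-142/141
  seg 1: a=5 b=-1567/282 c=-284/47 d=1015/282
  seg 2: a=-3 b=-965/141 c=447/94 d=-149/282
S(9/2) = -3271/752

Δ: Δ0=5/2, Δ1=-8, Δ2=8/3
row 1: diag=6, rhs=-63; c'=1/6, d'=-21/2
row 2: denom=8−1·1/6=47/6; d'=(64−1·-21/2)/(47/6)=447/47
back: M2=447/47
back: M1=-21/2−1/6·447/47=-568/47
M: M0=0, M1=-568/47, M2=447/47, M3=0
seg 0: a=0, c=M0/2=0, d=(M1−M0)/(6·2)=-142/141, b=Δ0−h0·(2M0+M1)/6=1841/282
seg 1: a=5, c=M1/2=-284/47, d=(M2−M1)/(6·1)=1015/282, b=Δ1−h1·(2M1+M2)/6=-1567/282
seg 2: a=-3, c=M2/2=447/94, d=(M3−M2)/(6·3)=-149/282, b=Δ2−h2·(2M2+M3)/6=-965/141
t_q=9/2 → seg 2, τ=3/2; S=-3+-965/141·τ+447/94·τ²+-149/282·τ³=-3271/752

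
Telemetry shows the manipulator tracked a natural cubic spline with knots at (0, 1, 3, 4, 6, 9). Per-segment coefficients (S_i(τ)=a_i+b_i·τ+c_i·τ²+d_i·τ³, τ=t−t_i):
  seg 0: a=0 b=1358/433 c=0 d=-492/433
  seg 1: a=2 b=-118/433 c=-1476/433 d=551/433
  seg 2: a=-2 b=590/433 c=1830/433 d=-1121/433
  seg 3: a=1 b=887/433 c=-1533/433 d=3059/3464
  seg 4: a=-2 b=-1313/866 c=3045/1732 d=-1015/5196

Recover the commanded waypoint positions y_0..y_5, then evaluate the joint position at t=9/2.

y_0 = S_0(0) = a_0 = 0
y_1 = S_1(0) = a_1 = 2
y_2 = S_2(0) = a_2 = -2
y_3 = S_3(0) = a_3 = 1
y_4 = S_4(0) = a_4 = -2
y_5 = S_4(3) = 4
t_q=9/2 is in segment 3 (τ=1/2); S_3(τ)=34627/27712

y_0=0 y_1=2 y_2=-2 y_3=1 y_4=-2 y_5=4
S(9/2) = 34627/27712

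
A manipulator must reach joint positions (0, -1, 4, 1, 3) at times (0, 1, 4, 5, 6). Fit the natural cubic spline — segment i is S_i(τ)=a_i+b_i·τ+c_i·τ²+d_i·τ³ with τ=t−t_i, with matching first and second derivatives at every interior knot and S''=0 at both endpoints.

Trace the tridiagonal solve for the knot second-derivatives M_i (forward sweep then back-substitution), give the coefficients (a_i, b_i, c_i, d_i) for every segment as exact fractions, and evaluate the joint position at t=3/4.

Δ: Δ0=-1, Δ1=5/3, Δ2=-3, Δ3=2
row 1: diag=8, rhs=16; c'=3/8, d'=2
row 2: denom=8−3·3/8=55/8; d'=(-28−3·2)/(55/8)=-272/55
row 3: denom=4−1·8/55=212/55; d'=(30−1·-272/55)/(212/55)=961/106
back: M3=961/106
back: M2=-272/55−8/55·961/106=-332/53
back: M1=2−3/8·-332/53=461/106
M: M0=0, M1=461/106, M2=-332/53, M3=961/106, M4=0
seg 0: a=0, c=M0/2=0, d=(M1−M0)/(6·1)=461/636, b=Δ0−h0·(2M0+M1)/6=-1097/636
seg 1: a=-1, c=M1/2=461/212, d=(M2−M1)/(6·3)=-125/212, b=Δ1−h1·(2M1+M2)/6=143/318
seg 2: a=4, c=M2/2=-166/53, d=(M3−M2)/(6·1)=1625/636, b=Δ2−h2·(2M2+M3)/6=-1541/636
seg 3: a=1, c=M3/2=961/212, d=(M4−M3)/(6·1)=-961/636, b=Δ3−h3·(2M3+M4)/6=-325/318
t_q=3/4 → seg 0, τ=3/4; S=0+-1097/636·τ+0·τ²+461/636·τ³=-13403/13568

  seg 0: a=0 b=-1097/636 c=0 d=461/636
  seg 1: a=-1 b=143/318 c=461/212 d=-125/212
  seg 2: a=4 b=-1541/636 c=-166/53 d=1625/636
  seg 3: a=1 b=-325/318 c=961/212 d=-961/636
S(3/4) = -13403/13568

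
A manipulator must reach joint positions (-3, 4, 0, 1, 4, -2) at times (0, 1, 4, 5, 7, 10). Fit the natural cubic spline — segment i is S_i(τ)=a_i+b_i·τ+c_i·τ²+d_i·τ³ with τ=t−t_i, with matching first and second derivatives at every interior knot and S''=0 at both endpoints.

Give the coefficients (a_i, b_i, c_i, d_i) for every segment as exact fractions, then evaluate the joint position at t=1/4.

  seg 0: a=-3 b=12503/1500 c=0 d=-2003/1500
  seg 1: a=4 b=3247/750 c=-2003/500 d=9533/13500
  seg 2: a=0 b=-961/1500 c=881/375 d=-1063/1500
  seg 3: a=1 b=483/250 c=67/300 d=-659/3000
  seg 4: a=4 b=71/375 c=-821/750 d=821/6750
S(1/4) = -5997/6400

Δ: Δ0=7, Δ1=-4/3, Δ2=1, Δ3=3/2, Δ4=-2
row 1: diag=8, rhs=-50; c'=3/8, d'=-25/4
row 2: denom=8−3·3/8=55/8; d'=(14−3·-25/4)/(55/8)=262/55
row 3: denom=6−1·8/55=322/55; d'=(3−1·262/55)/(322/55)=-97/322
row 4: denom=10−2·55/161=1500/161; d'=(-21−2·-97/322)/(1500/161)=-821/375
back: M4=-821/375
back: M3=-97/322−55/161·-821/375=67/150
back: M2=262/55−8/55·67/150=1762/375
back: M1=-25/4−3/8·1762/375=-2003/250
M: M0=0, M1=-2003/250, M2=1762/375, M3=67/150, M4=-821/375, M5=0
seg 0: a=-3, c=M0/2=0, d=(M1−M0)/(6·1)=-2003/1500, b=Δ0−h0·(2M0+M1)/6=12503/1500
seg 1: a=4, c=M1/2=-2003/500, d=(M2−M1)/(6·3)=9533/13500, b=Δ1−h1·(2M1+M2)/6=3247/750
seg 2: a=0, c=M2/2=881/375, d=(M3−M2)/(6·1)=-1063/1500, b=Δ2−h2·(2M2+M3)/6=-961/1500
seg 3: a=1, c=M3/2=67/300, d=(M4−M3)/(6·2)=-659/3000, b=Δ3−h3·(2M3+M4)/6=483/250
seg 4: a=4, c=M4/2=-821/750, d=(M5−M4)/(6·3)=821/6750, b=Δ4−h4·(2M4+M5)/6=71/375
t_q=1/4 → seg 0, τ=1/4; S=-3+12503/1500·τ+0·τ²+-2003/1500·τ³=-5997/6400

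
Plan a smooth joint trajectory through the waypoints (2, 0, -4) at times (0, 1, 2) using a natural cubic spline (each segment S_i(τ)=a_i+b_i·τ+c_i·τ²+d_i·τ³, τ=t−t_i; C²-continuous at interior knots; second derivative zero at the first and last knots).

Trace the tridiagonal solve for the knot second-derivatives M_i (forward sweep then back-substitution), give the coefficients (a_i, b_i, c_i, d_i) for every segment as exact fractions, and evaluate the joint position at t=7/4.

Δ: Δ0=-2, Δ1=-4
row 1: diag=4, rhs=-12; c'=1/4, d'=-3
back: M1=-3
M: M0=0, M1=-3, M2=0
seg 0: a=2, c=M0/2=0, d=(M1−M0)/(6·1)=-1/2, b=Δ0−h0·(2M0+M1)/6=-3/2
seg 1: a=0, c=M1/2=-3/2, d=(M2−M1)/(6·1)=1/2, b=Δ1−h1·(2M1+M2)/6=-3
t_q=7/4 → seg 1, τ=3/4; S=0+-3·τ+-3/2·τ²+1/2·τ³=-369/128

  seg 0: a=2 b=-3/2 c=0 d=-1/2
  seg 1: a=0 b=-3 c=-3/2 d=1/2
S(7/4) = -369/128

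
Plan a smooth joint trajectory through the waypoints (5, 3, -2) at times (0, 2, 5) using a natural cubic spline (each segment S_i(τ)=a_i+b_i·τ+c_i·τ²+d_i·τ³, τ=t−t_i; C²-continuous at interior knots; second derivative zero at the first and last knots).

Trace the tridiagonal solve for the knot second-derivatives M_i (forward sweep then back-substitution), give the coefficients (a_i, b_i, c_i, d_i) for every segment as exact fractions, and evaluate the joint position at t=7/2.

  seg 0: a=5 b=-13/15 c=0 d=-1/30
  seg 1: a=3 b=-19/15 c=-1/5 d=1/45
S(7/2) = 29/40

Δ: Δ0=-1, Δ1=-5/3
row 1: diag=10, rhs=-4; c'=3/10, d'=-2/5
back: M1=-2/5
M: M0=0, M1=-2/5, M2=0
seg 0: a=5, c=M0/2=0, d=(M1−M0)/(6·2)=-1/30, b=Δ0−h0·(2M0+M1)/6=-13/15
seg 1: a=3, c=M1/2=-1/5, d=(M2−M1)/(6·3)=1/45, b=Δ1−h1·(2M1+M2)/6=-19/15
t_q=7/2 → seg 1, τ=3/2; S=3+-19/15·τ+-1/5·τ²+1/45·τ³=29/40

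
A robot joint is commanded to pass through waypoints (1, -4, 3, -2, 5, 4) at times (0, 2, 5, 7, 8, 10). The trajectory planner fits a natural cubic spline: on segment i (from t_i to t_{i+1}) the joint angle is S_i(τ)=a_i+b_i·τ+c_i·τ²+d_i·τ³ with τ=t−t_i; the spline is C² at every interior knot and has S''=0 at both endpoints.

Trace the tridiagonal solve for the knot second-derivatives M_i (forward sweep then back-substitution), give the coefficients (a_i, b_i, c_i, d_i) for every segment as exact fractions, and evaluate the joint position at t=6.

  seg 0: a=1 b=-73817/17670 c=0 d=14821/35340
  seg 1: a=-4 b=15109/17670 c=14821/5890 d=-17878/26505
  seg 2: a=3 b=-39917/17670 c=-4187/1178 d=15169/8835
  seg 3: a=-2 b=72919/17670 c=39741/5890 d=-34226/8835
  seg 4: a=5 b=106009/17670 c=-28711/5890 d=28711/35340
S(6) = -3229/2945

Δ: Δ0=-5/2, Δ1=7/3, Δ2=-5/2, Δ3=7, Δ4=-1/2
row 1: diag=10, rhs=29; c'=3/10, d'=29/10
row 2: denom=10−3·3/10=91/10; d'=(-29−3·29/10)/(91/10)=-29/7
row 3: denom=6−2·20/91=506/91; d'=(57−2·-29/7)/(506/91)=5941/506
row 4: denom=6−1·91/506=2945/506; d'=(-45−1·5941/506)/(2945/506)=-28711/2945
back: M4=-28711/2945
back: M3=5941/506−91/506·-28711/2945=39741/2945
back: M2=-29/7−20/91·39741/2945=-4187/589
back: M1=29/10−3/10·-4187/589=14821/2945
M: M0=0, M1=14821/2945, M2=-4187/589, M3=39741/2945, M4=-28711/2945, M5=0
seg 0: a=1, c=M0/2=0, d=(M1−M0)/(6·2)=14821/35340, b=Δ0−h0·(2M0+M1)/6=-73817/17670
seg 1: a=-4, c=M1/2=14821/5890, d=(M2−M1)/(6·3)=-17878/26505, b=Δ1−h1·(2M1+M2)/6=15109/17670
seg 2: a=3, c=M2/2=-4187/1178, d=(M3−M2)/(6·2)=15169/8835, b=Δ2−h2·(2M2+M3)/6=-39917/17670
seg 3: a=-2, c=M3/2=39741/5890, d=(M4−M3)/(6·1)=-34226/8835, b=Δ3−h3·(2M3+M4)/6=72919/17670
seg 4: a=5, c=M4/2=-28711/5890, d=(M5−M4)/(6·2)=28711/35340, b=Δ4−h4·(2M4+M5)/6=106009/17670
t_q=6 → seg 2, τ=1; S=3+-39917/17670·τ+-4187/1178·τ²+15169/8835·τ³=-3229/2945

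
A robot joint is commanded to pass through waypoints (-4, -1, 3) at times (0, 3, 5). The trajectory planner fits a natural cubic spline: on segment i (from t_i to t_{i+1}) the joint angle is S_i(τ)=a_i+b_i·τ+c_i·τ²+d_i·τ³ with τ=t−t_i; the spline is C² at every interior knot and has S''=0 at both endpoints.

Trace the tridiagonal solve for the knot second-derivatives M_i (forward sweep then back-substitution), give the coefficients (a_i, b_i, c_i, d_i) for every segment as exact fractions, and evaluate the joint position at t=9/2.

  seg 0: a=-4 b=7/10 c=0 d=1/30
  seg 1: a=-1 b=8/5 c=3/10 d=-1/20
S(9/2) = 61/32

Δ: Δ0=1, Δ1=2
row 1: diag=10, rhs=6; c'=1/5, d'=3/5
back: M1=3/5
M: M0=0, M1=3/5, M2=0
seg 0: a=-4, c=M0/2=0, d=(M1−M0)/(6·3)=1/30, b=Δ0−h0·(2M0+M1)/6=7/10
seg 1: a=-1, c=M1/2=3/10, d=(M2−M1)/(6·2)=-1/20, b=Δ1−h1·(2M1+M2)/6=8/5
t_q=9/2 → seg 1, τ=3/2; S=-1+8/5·τ+3/10·τ²+-1/20·τ³=61/32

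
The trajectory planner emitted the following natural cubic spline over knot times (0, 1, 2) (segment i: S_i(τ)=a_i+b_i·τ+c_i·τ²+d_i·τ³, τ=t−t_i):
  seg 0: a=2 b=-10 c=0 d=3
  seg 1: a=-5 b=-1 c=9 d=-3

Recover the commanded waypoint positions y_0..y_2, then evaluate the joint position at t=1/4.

y_0 = S_0(0) = a_0 = 2
y_1 = S_1(0) = a_1 = -5
y_2 = S_1(1) = 0
t_q=1/4 is in segment 0 (τ=1/4); S_0(τ)=-29/64

y_0=2 y_1=-5 y_2=0
S(1/4) = -29/64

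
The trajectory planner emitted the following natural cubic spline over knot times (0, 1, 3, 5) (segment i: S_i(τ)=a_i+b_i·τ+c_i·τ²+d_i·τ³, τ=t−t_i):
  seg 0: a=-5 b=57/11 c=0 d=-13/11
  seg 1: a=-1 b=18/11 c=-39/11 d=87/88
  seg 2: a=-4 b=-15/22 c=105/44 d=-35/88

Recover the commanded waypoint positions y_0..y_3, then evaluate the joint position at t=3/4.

y_0=-5 y_1=-1 y_2=-4 y_3=1
S(3/4) = -1135/704

y_0 = S_0(0) = a_0 = -5
y_1 = S_1(0) = a_1 = -1
y_2 = S_2(0) = a_2 = -4
y_3 = S_2(2) = 1
t_q=3/4 is in segment 0 (τ=3/4); S_0(τ)=-1135/704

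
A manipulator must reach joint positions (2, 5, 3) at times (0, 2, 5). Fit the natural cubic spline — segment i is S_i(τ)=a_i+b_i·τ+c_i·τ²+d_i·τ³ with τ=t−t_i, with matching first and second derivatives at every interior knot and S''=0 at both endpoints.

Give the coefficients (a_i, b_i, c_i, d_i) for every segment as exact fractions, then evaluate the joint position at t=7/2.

Δ: Δ0=3/2, Δ1=-2/3
row 1: diag=10, rhs=-13; c'=3/10, d'=-13/10
back: M1=-13/10
M: M0=0, M1=-13/10, M2=0
seg 0: a=2, c=M0/2=0, d=(M1−M0)/(6·2)=-13/120, b=Δ0−h0·(2M0+M1)/6=29/15
seg 1: a=5, c=M1/2=-13/20, d=(M2−M1)/(6·3)=13/180, b=Δ1−h1·(2M1+M2)/6=19/30
t_q=7/2 → seg 1, τ=3/2; S=5+19/30·τ+-13/20·τ²+13/180·τ³=757/160

  seg 0: a=2 b=29/15 c=0 d=-13/120
  seg 1: a=5 b=19/30 c=-13/20 d=13/180
S(7/2) = 757/160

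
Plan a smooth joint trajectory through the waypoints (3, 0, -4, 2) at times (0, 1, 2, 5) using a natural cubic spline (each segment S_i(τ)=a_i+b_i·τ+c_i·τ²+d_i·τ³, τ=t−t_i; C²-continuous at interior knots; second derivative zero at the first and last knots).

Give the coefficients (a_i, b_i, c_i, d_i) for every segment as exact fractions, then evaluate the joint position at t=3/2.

Δ: Δ0=-3, Δ1=-4, Δ2=2
row 1: diag=4, rhs=-6; c'=1/4, d'=-3/2
row 2: denom=8−1·1/4=31/4; d'=(36−1·-3/2)/(31/4)=150/31
back: M2=150/31
back: M1=-3/2−1/4·150/31=-84/31
M: M0=0, M1=-84/31, M2=150/31, M3=0
seg 0: a=3, c=M0/2=0, d=(M1−M0)/(6·1)=-14/31, b=Δ0−h0·(2M0+M1)/6=-79/31
seg 1: a=0, c=M1/2=-42/31, d=(M2−M1)/(6·1)=39/31, b=Δ1−h1·(2M1+M2)/6=-121/31
seg 2: a=-4, c=M2/2=75/31, d=(M3−M2)/(6·3)=-25/93, b=Δ2−h2·(2M2+M3)/6=-88/31
t_q=3/2 → seg 1, τ=1/2; S=0+-121/31·τ+-42/31·τ²+39/31·τ³=-529/248

  seg 0: a=3 b=-79/31 c=0 d=-14/31
  seg 1: a=0 b=-121/31 c=-42/31 d=39/31
  seg 2: a=-4 b=-88/31 c=75/31 d=-25/93
S(3/2) = -529/248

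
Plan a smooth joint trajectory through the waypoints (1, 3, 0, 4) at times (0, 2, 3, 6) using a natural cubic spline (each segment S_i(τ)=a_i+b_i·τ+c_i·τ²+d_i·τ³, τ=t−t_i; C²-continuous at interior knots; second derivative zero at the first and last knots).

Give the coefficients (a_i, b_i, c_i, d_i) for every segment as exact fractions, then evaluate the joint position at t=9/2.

  seg 0: a=1 b=359/141 c=0 d=-109/282
  seg 1: a=3 b=-295/141 c=-109/47 d=199/141
  seg 2: a=0 b=-352/141 c=90/47 d=-10/47
S(9/2) = -29/188

Δ: Δ0=1, Δ1=-3, Δ2=4/3
row 1: diag=6, rhs=-24; c'=1/6, d'=-4
row 2: denom=8−1·1/6=47/6; d'=(26−1·-4)/(47/6)=180/47
back: M2=180/47
back: M1=-4−1/6·180/47=-218/47
M: M0=0, M1=-218/47, M2=180/47, M3=0
seg 0: a=1, c=M0/2=0, d=(M1−M0)/(6·2)=-109/282, b=Δ0−h0·(2M0+M1)/6=359/141
seg 1: a=3, c=M1/2=-109/47, d=(M2−M1)/(6·1)=199/141, b=Δ1−h1·(2M1+M2)/6=-295/141
seg 2: a=0, c=M2/2=90/47, d=(M3−M2)/(6·3)=-10/47, b=Δ2−h2·(2M2+M3)/6=-352/141
t_q=9/2 → seg 2, τ=3/2; S=0+-352/141·τ+90/47·τ²+-10/47·τ³=-29/188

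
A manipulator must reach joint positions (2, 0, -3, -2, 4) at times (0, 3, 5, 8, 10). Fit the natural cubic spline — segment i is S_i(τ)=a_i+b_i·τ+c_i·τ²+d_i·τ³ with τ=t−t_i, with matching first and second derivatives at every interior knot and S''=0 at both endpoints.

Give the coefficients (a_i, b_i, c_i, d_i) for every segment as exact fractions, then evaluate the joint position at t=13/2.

Δ: Δ0=-2/3, Δ1=-3/2, Δ2=1/3, Δ3=3
row 1: diag=10, rhs=-5; c'=1/5, d'=-1/2
row 2: denom=10−2·1/5=48/5; d'=(11−2·-1/2)/(48/5)=5/4
row 3: denom=10−3·5/16=145/16; d'=(16−3·5/4)/(145/16)=196/145
back: M3=196/145
back: M2=5/4−5/16·196/145=24/29
back: M1=-1/2−1/5·24/29=-193/290
M: M0=0, M1=-193/290, M2=24/29, M3=196/145, M4=0
seg 0: a=2, c=M0/2=0, d=(M1−M0)/(6·3)=-193/5220, b=Δ0−h0·(2M0+M1)/6=-581/1740
seg 1: a=0, c=M1/2=-193/580, d=(M2−M1)/(6·2)=433/3480, b=Δ1−h1·(2M1+M2)/6=-1159/870
seg 2: a=-3, c=M2/2=12/29, d=(M3−M2)/(6·3)=38/1305, b=Δ2−h2·(2M2+M3)/6=-509/435
seg 3: a=-2, c=M3/2=98/145, d=(M4−M3)/(6·2)=-49/435, b=Δ3−h3·(2M3+M4)/6=913/435
t_q=13/2 → seg 2, τ=3/2; S=-3+-509/435·τ+12/29·τ²+38/1305·τ³=-2161/580

  seg 0: a=2 b=-581/1740 c=0 d=-193/5220
  seg 1: a=0 b=-1159/870 c=-193/580 d=433/3480
  seg 2: a=-3 b=-509/435 c=12/29 d=38/1305
  seg 3: a=-2 b=913/435 c=98/145 d=-49/435
S(13/2) = -2161/580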